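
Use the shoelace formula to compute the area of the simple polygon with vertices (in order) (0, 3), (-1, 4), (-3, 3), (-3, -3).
Area = 21/2

Shoelace formula: Area = (1/2) |Σ_i (x_i · y_{i+1} − x_{i+1} · y_i)| (indices mod n). Compute each cross term:
  (0)(4) − (-1)(3) = 3
  (-1)(3) − (-3)(4) = 9
  (-3)(-3) − (-3)(3) = 18
  (-3)(3) − (0)(-3) = -9
Sum = 21, so (signed) Area = 21/2 = 21/2, |Area| = 21/2.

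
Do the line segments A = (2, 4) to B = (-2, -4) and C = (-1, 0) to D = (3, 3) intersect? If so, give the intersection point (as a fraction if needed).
Yes; intersection at (3/5, 6/5) (t = 7/20 on AB, s = 2/5 on CD)

Parametrize AB as A + t(B − A) = (2 + -4 t, 4 + -8 t) and CD as C + s(D − C) = (-1 + 4 s, 0 + 3 s). Solve the linear system for (t, s). Determinant = -20 ≠ 0, so a unique intersection of the containing lines exists. Solution: t = 7/20, s = 2/5 — both in [0, 1], so the segments cross. Intersection point: (3/5, 6/5).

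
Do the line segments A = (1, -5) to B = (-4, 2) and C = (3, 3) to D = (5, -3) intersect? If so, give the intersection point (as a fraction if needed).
No (intersection of containing lines falls outside at least one segment)

Parametrize and solve: t = -7/4, s = 27/8. At least one of these is outside [0, 1], so the segments do not intersect.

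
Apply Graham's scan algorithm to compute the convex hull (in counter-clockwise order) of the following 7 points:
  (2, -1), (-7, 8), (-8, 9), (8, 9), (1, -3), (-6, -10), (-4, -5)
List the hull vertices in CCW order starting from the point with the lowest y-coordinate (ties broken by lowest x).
Hull (CCW) = [(-6, -10), (1, -3), (8, 9), (-8, 9)]

Graham scan procedure:
  1. Find the pivot p₀ = point with lowest y (tie → lowest x): (-6, -10).
  2. Sort the remaining points by polar angle around p₀.
  3. Walk through sorted points, maintaining a stack; pop the top while the last three entries make a non-left turn (cross product ≤ 0).
  4. Final stack is the convex hull in CCW order: (-6, -10), (1, -3), (8, 9), (-8, 9).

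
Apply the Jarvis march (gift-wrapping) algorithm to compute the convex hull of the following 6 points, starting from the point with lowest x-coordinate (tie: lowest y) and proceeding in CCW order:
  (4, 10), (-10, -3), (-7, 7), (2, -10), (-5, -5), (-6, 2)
Hull (CCW) = [(-10, -3), (2, -10), (4, 10), (-7, 7)]

Jarvis march: at each step, from the current hull vertex p, select the next vertex q as the point such that every other point lies strictly to the left of (or on) the directed line p → q. (Equivalently: for every other point r, the cross product (q − p) × (r − p) ≥ 0.)
Starting point (lowest x, tie lowest y): (-10, -3). Wrap until returning to start. Resulting hull: (-10, -3), (2, -10), (4, 10), (-7, 7).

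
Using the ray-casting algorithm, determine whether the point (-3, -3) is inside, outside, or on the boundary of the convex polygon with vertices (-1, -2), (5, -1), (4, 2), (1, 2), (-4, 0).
The point (-3, -3) lies strictly outside the polygon

Cast a horizontal ray to the right from the query point and count how many polygon edges it crosses (each edge strictly once or zero times, handled with the usual half-open convention). 
Parity of crossings → even ⇒ outside.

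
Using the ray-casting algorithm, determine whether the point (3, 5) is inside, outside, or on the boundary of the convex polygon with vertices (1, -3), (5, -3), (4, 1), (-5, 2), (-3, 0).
The point (3, 5) lies strictly outside the polygon

Cast a horizontal ray to the right from the query point and count how many polygon edges it crosses (each edge strictly once or zero times, handled with the usual half-open convention). 
Parity of crossings → even ⇒ outside.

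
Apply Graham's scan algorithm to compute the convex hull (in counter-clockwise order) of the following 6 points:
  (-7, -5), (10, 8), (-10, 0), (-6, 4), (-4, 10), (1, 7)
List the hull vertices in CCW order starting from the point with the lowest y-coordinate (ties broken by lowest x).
Hull (CCW) = [(-7, -5), (10, 8), (-4, 10), (-10, 0)]

Graham scan procedure:
  1. Find the pivot p₀ = point with lowest y (tie → lowest x): (-7, -5).
  2. Sort the remaining points by polar angle around p₀.
  3. Walk through sorted points, maintaining a stack; pop the top while the last three entries make a non-left turn (cross product ≤ 0).
  4. Final stack is the convex hull in CCW order: (-7, -5), (10, 8), (-4, 10), (-10, 0).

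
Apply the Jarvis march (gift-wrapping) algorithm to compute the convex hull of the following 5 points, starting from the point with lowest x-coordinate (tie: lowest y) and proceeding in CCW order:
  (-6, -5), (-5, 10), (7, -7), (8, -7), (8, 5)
Hull (CCW) = [(-6, -5), (7, -7), (8, -7), (8, 5), (-5, 10)]

Jarvis march: at each step, from the current hull vertex p, select the next vertex q as the point such that every other point lies strictly to the left of (or on) the directed line p → q. (Equivalently: for every other point r, the cross product (q − p) × (r − p) ≥ 0.)
Starting point (lowest x, tie lowest y): (-6, -5). Wrap until returning to start. Resulting hull: (-6, -5), (7, -7), (8, -7), (8, 5), (-5, 10).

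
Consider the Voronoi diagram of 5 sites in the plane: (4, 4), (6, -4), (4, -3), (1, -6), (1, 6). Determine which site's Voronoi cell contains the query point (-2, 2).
Nearest site = (1, 6)

The Voronoi cell of site s contains exactly those query points closer to s than to any other site. Compute squared distances from q = (-2, 2) to each site:
  (1 − -2)² + (6 − 2)² = 25
  (4 − -2)² + (4 − 2)² = 40
  (4 − -2)² + (-3 − 2)² = 61
  (1 − -2)² + (-6 − 2)² = 73
  (6 − -2)² + (-4 − 2)² = 100
Minimum is attained by (1, 6), so q lies in its Voronoi cell.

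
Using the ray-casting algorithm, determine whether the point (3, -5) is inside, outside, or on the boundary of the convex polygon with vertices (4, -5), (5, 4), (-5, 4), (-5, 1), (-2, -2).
The point (3, -5) lies strictly outside the polygon

Cast a horizontal ray to the right from the query point and count how many polygon edges it crosses (each edge strictly once or zero times, handled with the usual half-open convention). 
Parity of crossings → even ⇒ outside.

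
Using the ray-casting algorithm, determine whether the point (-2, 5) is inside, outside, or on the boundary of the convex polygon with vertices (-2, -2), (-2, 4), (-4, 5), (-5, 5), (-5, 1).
The point (-2, 5) lies strictly outside the polygon

Cast a horizontal ray to the right from the query point and count how many polygon edges it crosses (each edge strictly once or zero times, handled with the usual half-open convention). 
Parity of crossings → even ⇒ outside.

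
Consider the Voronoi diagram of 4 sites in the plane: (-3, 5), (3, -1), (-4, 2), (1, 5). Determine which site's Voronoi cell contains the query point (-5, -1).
Nearest site = (-4, 2)

The Voronoi cell of site s contains exactly those query points closer to s than to any other site. Compute squared distances from q = (-5, -1) to each site:
  (-4 − -5)² + (2 − -1)² = 10
  (-3 − -5)² + (5 − -1)² = 40
  (3 − -5)² + (-1 − -1)² = 64
  (1 − -5)² + (5 − -1)² = 72
Minimum is attained by (-4, 2), so q lies in its Voronoi cell.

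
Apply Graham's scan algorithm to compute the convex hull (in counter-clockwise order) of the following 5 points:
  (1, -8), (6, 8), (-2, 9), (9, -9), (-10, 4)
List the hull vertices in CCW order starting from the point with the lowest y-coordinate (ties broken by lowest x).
Hull (CCW) = [(9, -9), (6, 8), (-2, 9), (-10, 4), (1, -8)]

Graham scan procedure:
  1. Find the pivot p₀ = point with lowest y (tie → lowest x): (9, -9).
  2. Sort the remaining points by polar angle around p₀.
  3. Walk through sorted points, maintaining a stack; pop the top while the last three entries make a non-left turn (cross product ≤ 0).
  4. Final stack is the convex hull in CCW order: (9, -9), (6, 8), (-2, 9), (-10, 4), (1, -8).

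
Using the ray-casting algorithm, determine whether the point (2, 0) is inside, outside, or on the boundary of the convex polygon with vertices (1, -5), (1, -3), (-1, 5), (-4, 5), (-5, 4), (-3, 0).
The point (2, 0) lies strictly outside the polygon

Cast a horizontal ray to the right from the query point and count how many polygon edges it crosses (each edge strictly once or zero times, handled with the usual half-open convention). 
Parity of crossings → even ⇒ outside.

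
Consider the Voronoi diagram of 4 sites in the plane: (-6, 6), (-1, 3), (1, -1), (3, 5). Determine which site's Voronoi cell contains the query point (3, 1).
Nearest site = (1, -1)

The Voronoi cell of site s contains exactly those query points closer to s than to any other site. Compute squared distances from q = (3, 1) to each site:
  (1 − 3)² + (-1 − 1)² = 8
  (3 − 3)² + (5 − 1)² = 16
  (-1 − 3)² + (3 − 1)² = 20
  (-6 − 3)² + (6 − 1)² = 106
Minimum is attained by (1, -1), so q lies in its Voronoi cell.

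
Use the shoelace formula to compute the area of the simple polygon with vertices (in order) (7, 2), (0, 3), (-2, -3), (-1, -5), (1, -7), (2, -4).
Area = 44

Shoelace formula: Area = (1/2) |Σ_i (x_i · y_{i+1} − x_{i+1} · y_i)| (indices mod n). Compute each cross term:
  (7)(3) − (0)(2) = 21
  (0)(-3) − (-2)(3) = 6
  (-2)(-5) − (-1)(-3) = 7
  (-1)(-7) − (1)(-5) = 12
  (1)(-4) − (2)(-7) = 10
  (2)(2) − (7)(-4) = 32
Sum = 88, so (signed) Area = 88/2 = 44, |Area| = 44.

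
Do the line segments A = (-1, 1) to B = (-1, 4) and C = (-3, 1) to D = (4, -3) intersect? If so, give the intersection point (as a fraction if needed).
No (intersection of containing lines falls outside at least one segment)

Parametrize and solve: t = -8/21, s = 2/7. At least one of these is outside [0, 1], so the segments do not intersect.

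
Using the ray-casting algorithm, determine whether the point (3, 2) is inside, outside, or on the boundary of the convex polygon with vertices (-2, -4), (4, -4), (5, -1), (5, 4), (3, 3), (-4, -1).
The point (3, 2) lies strictly inside the polygon

Cast a horizontal ray to the right from the query point and count how many polygon edges it crosses (each edge strictly once or zero times, handled with the usual half-open convention). 
Parity of crossings → odd ⇒ inside.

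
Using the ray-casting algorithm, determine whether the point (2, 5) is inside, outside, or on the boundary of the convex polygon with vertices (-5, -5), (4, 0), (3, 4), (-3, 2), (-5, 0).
The point (2, 5) lies strictly outside the polygon

Cast a horizontal ray to the right from the query point and count how many polygon edges it crosses (each edge strictly once or zero times, handled with the usual half-open convention). 
Parity of crossings → even ⇒ outside.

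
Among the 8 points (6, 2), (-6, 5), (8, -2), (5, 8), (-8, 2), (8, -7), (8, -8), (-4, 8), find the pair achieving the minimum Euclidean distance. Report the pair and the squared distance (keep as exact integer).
Pair = ((8, -7), (8, -8)); squared distance = 1

Compute all C(8, 2) = 28 pairwise squared distances (x_i − x_j)² + (y_i − y_j)². The minimum is 1, attained by the pair ((8, -7), (8, -8)).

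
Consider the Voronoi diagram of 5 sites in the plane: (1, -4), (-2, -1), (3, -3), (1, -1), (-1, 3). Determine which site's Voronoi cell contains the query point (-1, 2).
Nearest site = (-1, 3)

The Voronoi cell of site s contains exactly those query points closer to s than to any other site. Compute squared distances from q = (-1, 2) to each site:
  (-1 − -1)² + (3 − 2)² = 1
  (-2 − -1)² + (-1 − 2)² = 10
  (1 − -1)² + (-1 − 2)² = 13
  (1 − -1)² + (-4 − 2)² = 40
  (3 − -1)² + (-3 − 2)² = 41
Minimum is attained by (-1, 3), so q lies in its Voronoi cell.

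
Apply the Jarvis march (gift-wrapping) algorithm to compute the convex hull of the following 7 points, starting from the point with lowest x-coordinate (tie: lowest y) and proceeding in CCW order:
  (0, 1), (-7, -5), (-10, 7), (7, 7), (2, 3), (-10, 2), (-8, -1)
Hull (CCW) = [(-10, 2), (-7, -5), (7, 7), (-10, 7)]

Jarvis march: at each step, from the current hull vertex p, select the next vertex q as the point such that every other point lies strictly to the left of (or on) the directed line p → q. (Equivalently: for every other point r, the cross product (q − p) × (r − p) ≥ 0.)
Starting point (lowest x, tie lowest y): (-10, 2). Wrap until returning to start. Resulting hull: (-10, 2), (-7, -5), (7, 7), (-10, 7).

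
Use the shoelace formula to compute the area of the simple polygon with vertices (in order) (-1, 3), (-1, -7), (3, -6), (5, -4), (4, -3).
Area = 65/2

Shoelace formula: Area = (1/2) |Σ_i (x_i · y_{i+1} − x_{i+1} · y_i)| (indices mod n). Compute each cross term:
  (-1)(-7) − (-1)(3) = 10
  (-1)(-6) − (3)(-7) = 27
  (3)(-4) − (5)(-6) = 18
  (5)(-3) − (4)(-4) = 1
  (4)(3) − (-1)(-3) = 9
Sum = 65, so (signed) Area = 65/2 = 65/2, |Area| = 65/2.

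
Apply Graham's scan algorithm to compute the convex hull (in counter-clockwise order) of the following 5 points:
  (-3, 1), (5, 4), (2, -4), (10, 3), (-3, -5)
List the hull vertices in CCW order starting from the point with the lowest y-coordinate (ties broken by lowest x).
Hull (CCW) = [(-3, -5), (2, -4), (10, 3), (5, 4), (-3, 1)]

Graham scan procedure:
  1. Find the pivot p₀ = point with lowest y (tie → lowest x): (-3, -5).
  2. Sort the remaining points by polar angle around p₀.
  3. Walk through sorted points, maintaining a stack; pop the top while the last three entries make a non-left turn (cross product ≤ 0).
  4. Final stack is the convex hull in CCW order: (-3, -5), (2, -4), (10, 3), (5, 4), (-3, 1).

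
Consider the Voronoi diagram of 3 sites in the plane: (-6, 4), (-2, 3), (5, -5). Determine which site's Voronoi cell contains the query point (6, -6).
Nearest site = (5, -5)

The Voronoi cell of site s contains exactly those query points closer to s than to any other site. Compute squared distances from q = (6, -6) to each site:
  (5 − 6)² + (-5 − -6)² = 2
  (-2 − 6)² + (3 − -6)² = 145
  (-6 − 6)² + (4 − -6)² = 244
Minimum is attained by (5, -5), so q lies in its Voronoi cell.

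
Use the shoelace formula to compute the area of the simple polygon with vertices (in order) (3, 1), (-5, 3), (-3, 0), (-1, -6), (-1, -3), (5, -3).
Area = 35

Shoelace formula: Area = (1/2) |Σ_i (x_i · y_{i+1} − x_{i+1} · y_i)| (indices mod n). Compute each cross term:
  (3)(3) − (-5)(1) = 14
  (-5)(0) − (-3)(3) = 9
  (-3)(-6) − (-1)(0) = 18
  (-1)(-3) − (-1)(-6) = -3
  (-1)(-3) − (5)(-3) = 18
  (5)(1) − (3)(-3) = 14
Sum = 70, so (signed) Area = 70/2 = 35, |Area| = 35.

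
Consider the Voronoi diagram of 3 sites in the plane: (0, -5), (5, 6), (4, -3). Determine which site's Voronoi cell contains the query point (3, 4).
Nearest site = (5, 6)

The Voronoi cell of site s contains exactly those query points closer to s than to any other site. Compute squared distances from q = (3, 4) to each site:
  (5 − 3)² + (6 − 4)² = 8
  (4 − 3)² + (-3 − 4)² = 50
  (0 − 3)² + (-5 − 4)² = 90
Minimum is attained by (5, 6), so q lies in its Voronoi cell.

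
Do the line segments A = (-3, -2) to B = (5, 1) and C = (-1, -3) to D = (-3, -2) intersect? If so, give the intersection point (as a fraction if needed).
Yes; intersection at (-3, -2) (t = 0 on AB, s = 1 on CD)

Parametrize AB as A + t(B − A) = (-3 + 8 t, -2 + 3 t) and CD as C + s(D − C) = (-1 + -2 s, -3 + 1 s). Solve the linear system for (t, s). Determinant = -14 ≠ 0, so a unique intersection of the containing lines exists. Solution: t = 0, s = 1 — both in [0, 1], so the segments cross. Intersection point: (-3, -2).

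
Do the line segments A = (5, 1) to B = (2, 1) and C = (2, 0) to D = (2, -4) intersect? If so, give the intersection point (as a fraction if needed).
No (intersection of containing lines falls outside at least one segment)

Parametrize and solve: t = 1, s = -1/4. At least one of these is outside [0, 1], so the segments do not intersect.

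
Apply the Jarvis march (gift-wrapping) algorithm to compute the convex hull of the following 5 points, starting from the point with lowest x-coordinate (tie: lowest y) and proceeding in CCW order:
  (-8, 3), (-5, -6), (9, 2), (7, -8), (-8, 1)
Hull (CCW) = [(-8, 1), (-5, -6), (7, -8), (9, 2), (-8, 3)]

Jarvis march: at each step, from the current hull vertex p, select the next vertex q as the point such that every other point lies strictly to the left of (or on) the directed line p → q. (Equivalently: for every other point r, the cross product (q − p) × (r − p) ≥ 0.)
Starting point (lowest x, tie lowest y): (-8, 1). Wrap until returning to start. Resulting hull: (-8, 1), (-5, -6), (7, -8), (9, 2), (-8, 3).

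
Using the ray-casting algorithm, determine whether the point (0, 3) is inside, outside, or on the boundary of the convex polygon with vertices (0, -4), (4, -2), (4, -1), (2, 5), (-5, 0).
The point (0, 3) lies strictly inside the polygon

Cast a horizontal ray to the right from the query point and count how many polygon edges it crosses (each edge strictly once or zero times, handled with the usual half-open convention). 
Parity of crossings → odd ⇒ inside.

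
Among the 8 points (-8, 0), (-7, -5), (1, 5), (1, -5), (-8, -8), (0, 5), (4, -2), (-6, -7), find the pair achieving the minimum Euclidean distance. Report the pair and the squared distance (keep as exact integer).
Pair = ((1, 5), (0, 5)); squared distance = 1

Compute all C(8, 2) = 28 pairwise squared distances (x_i − x_j)² + (y_i − y_j)². The minimum is 1, attained by the pair ((1, 5), (0, 5)).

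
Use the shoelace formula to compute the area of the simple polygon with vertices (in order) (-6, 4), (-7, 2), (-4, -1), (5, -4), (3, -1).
Area = 65/2

Shoelace formula: Area = (1/2) |Σ_i (x_i · y_{i+1} − x_{i+1} · y_i)| (indices mod n). Compute each cross term:
  (-6)(2) − (-7)(4) = 16
  (-7)(-1) − (-4)(2) = 15
  (-4)(-4) − (5)(-1) = 21
  (5)(-1) − (3)(-4) = 7
  (3)(4) − (-6)(-1) = 6
Sum = 65, so (signed) Area = 65/2 = 65/2, |Area| = 65/2.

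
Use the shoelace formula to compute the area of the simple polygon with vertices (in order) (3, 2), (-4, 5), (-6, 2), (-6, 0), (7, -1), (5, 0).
Area = 39

Shoelace formula: Area = (1/2) |Σ_i (x_i · y_{i+1} − x_{i+1} · y_i)| (indices mod n). Compute each cross term:
  (3)(5) − (-4)(2) = 23
  (-4)(2) − (-6)(5) = 22
  (-6)(0) − (-6)(2) = 12
  (-6)(-1) − (7)(0) = 6
  (7)(0) − (5)(-1) = 5
  (5)(2) − (3)(0) = 10
Sum = 78, so (signed) Area = 78/2 = 39, |Area| = 39.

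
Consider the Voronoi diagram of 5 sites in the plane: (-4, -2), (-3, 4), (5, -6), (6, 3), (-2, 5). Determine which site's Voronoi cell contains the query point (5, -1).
Nearest site = (6, 3)

The Voronoi cell of site s contains exactly those query points closer to s than to any other site. Compute squared distances from q = (5, -1) to each site:
  (6 − 5)² + (3 − -1)² = 17
  (5 − 5)² + (-6 − -1)² = 25
  (-4 − 5)² + (-2 − -1)² = 82
  (-2 − 5)² + (5 − -1)² = 85
  (-3 − 5)² + (4 − -1)² = 89
Minimum is attained by (6, 3), so q lies in its Voronoi cell.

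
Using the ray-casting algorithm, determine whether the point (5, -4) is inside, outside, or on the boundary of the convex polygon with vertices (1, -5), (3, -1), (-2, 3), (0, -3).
The point (5, -4) lies strictly outside the polygon

Cast a horizontal ray to the right from the query point and count how many polygon edges it crosses (each edge strictly once or zero times, handled with the usual half-open convention). 
Parity of crossings → even ⇒ outside.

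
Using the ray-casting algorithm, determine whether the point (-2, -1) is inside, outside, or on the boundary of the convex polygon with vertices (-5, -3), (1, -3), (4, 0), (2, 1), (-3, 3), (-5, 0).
The point (-2, -1) lies strictly inside the polygon

Cast a horizontal ray to the right from the query point and count how many polygon edges it crosses (each edge strictly once or zero times, handled with the usual half-open convention). 
Parity of crossings → odd ⇒ inside.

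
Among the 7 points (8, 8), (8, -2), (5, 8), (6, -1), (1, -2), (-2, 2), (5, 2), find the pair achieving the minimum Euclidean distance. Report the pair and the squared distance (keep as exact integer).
Pair = ((8, -2), (6, -1)); squared distance = 5

Compute all C(7, 2) = 21 pairwise squared distances (x_i − x_j)² + (y_i − y_j)². The minimum is 5, attained by the pair ((8, -2), (6, -1)).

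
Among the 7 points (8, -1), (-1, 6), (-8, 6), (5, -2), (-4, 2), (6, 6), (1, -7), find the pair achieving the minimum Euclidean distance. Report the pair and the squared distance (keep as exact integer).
Pair = ((8, -1), (5, -2)); squared distance = 10

Compute all C(7, 2) = 21 pairwise squared distances (x_i − x_j)² + (y_i − y_j)². The minimum is 10, attained by the pair ((8, -1), (5, -2)).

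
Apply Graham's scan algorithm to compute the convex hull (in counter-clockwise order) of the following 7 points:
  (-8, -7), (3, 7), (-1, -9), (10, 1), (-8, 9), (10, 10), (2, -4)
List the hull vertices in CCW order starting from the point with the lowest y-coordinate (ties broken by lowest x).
Hull (CCW) = [(-1, -9), (10, 1), (10, 10), (-8, 9), (-8, -7)]

Graham scan procedure:
  1. Find the pivot p₀ = point with lowest y (tie → lowest x): (-1, -9).
  2. Sort the remaining points by polar angle around p₀.
  3. Walk through sorted points, maintaining a stack; pop the top while the last three entries make a non-left turn (cross product ≤ 0).
  4. Final stack is the convex hull in CCW order: (-1, -9), (10, 1), (10, 10), (-8, 9), (-8, -7).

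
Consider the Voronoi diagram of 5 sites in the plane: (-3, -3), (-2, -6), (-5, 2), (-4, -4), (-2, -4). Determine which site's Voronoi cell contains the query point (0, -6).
Nearest site = (-2, -6)

The Voronoi cell of site s contains exactly those query points closer to s than to any other site. Compute squared distances from q = (0, -6) to each site:
  (-2 − 0)² + (-6 − -6)² = 4
  (-2 − 0)² + (-4 − -6)² = 8
  (-3 − 0)² + (-3 − -6)² = 18
  (-4 − 0)² + (-4 − -6)² = 20
  (-5 − 0)² + (2 − -6)² = 89
Minimum is attained by (-2, -6), so q lies in its Voronoi cell.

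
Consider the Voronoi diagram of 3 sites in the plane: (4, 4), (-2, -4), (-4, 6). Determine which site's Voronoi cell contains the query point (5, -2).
Nearest site = (4, 4)

The Voronoi cell of site s contains exactly those query points closer to s than to any other site. Compute squared distances from q = (5, -2) to each site:
  (4 − 5)² + (4 − -2)² = 37
  (-2 − 5)² + (-4 − -2)² = 53
  (-4 − 5)² + (6 − -2)² = 145
Minimum is attained by (4, 4), so q lies in its Voronoi cell.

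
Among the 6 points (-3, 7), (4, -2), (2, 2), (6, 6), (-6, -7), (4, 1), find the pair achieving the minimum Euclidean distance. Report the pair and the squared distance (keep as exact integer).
Pair = ((2, 2), (4, 1)); squared distance = 5

Compute all C(6, 2) = 15 pairwise squared distances (x_i − x_j)² + (y_i − y_j)². The minimum is 5, attained by the pair ((2, 2), (4, 1)).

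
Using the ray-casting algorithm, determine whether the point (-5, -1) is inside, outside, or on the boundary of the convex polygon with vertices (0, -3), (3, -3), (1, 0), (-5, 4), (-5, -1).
The point (-5, -1) lies on the polygon boundary

Boundary check: the query satisfies the collinearity and bounding-box conditions for some polygon edge, so it lies exactly on the boundary.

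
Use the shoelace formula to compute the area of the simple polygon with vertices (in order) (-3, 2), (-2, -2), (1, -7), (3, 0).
Area = 53/2

Shoelace formula: Area = (1/2) |Σ_i (x_i · y_{i+1} − x_{i+1} · y_i)| (indices mod n). Compute each cross term:
  (-3)(-2) − (-2)(2) = 10
  (-2)(-7) − (1)(-2) = 16
  (1)(0) − (3)(-7) = 21
  (3)(2) − (-3)(0) = 6
Sum = 53, so (signed) Area = 53/2 = 53/2, |Area| = 53/2.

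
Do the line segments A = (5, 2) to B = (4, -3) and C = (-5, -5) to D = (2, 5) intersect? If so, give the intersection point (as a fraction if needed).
No (intersection of containing lines falls outside at least one segment)

Parametrize and solve: t = -51/25, s = 43/25. At least one of these is outside [0, 1], so the segments do not intersect.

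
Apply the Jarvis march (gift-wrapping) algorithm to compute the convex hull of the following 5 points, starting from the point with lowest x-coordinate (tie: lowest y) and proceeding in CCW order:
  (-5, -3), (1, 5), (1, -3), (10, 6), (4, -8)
Hull (CCW) = [(-5, -3), (4, -8), (10, 6), (1, 5)]

Jarvis march: at each step, from the current hull vertex p, select the next vertex q as the point such that every other point lies strictly to the left of (or on) the directed line p → q. (Equivalently: for every other point r, the cross product (q − p) × (r − p) ≥ 0.)
Starting point (lowest x, tie lowest y): (-5, -3). Wrap until returning to start. Resulting hull: (-5, -3), (4, -8), (10, 6), (1, 5).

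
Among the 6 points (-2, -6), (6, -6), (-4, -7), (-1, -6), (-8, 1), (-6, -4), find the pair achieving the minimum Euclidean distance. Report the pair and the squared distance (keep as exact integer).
Pair = ((-2, -6), (-1, -6)); squared distance = 1

Compute all C(6, 2) = 15 pairwise squared distances (x_i − x_j)² + (y_i − y_j)². The minimum is 1, attained by the pair ((-2, -6), (-1, -6)).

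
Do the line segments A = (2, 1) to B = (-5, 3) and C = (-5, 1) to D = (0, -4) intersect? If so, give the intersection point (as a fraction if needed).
No (intersection of containing lines falls outside at least one segment)

Parametrize and solve: t = 7/5, s = -14/25. At least one of these is outside [0, 1], so the segments do not intersect.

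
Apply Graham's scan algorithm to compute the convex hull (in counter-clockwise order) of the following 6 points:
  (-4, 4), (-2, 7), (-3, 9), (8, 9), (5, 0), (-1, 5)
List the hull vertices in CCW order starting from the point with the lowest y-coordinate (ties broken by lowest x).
Hull (CCW) = [(5, 0), (8, 9), (-3, 9), (-4, 4)]

Graham scan procedure:
  1. Find the pivot p₀ = point with lowest y (tie → lowest x): (5, 0).
  2. Sort the remaining points by polar angle around p₀.
  3. Walk through sorted points, maintaining a stack; pop the top while the last three entries make a non-left turn (cross product ≤ 0).
  4. Final stack is the convex hull in CCW order: (5, 0), (8, 9), (-3, 9), (-4, 4).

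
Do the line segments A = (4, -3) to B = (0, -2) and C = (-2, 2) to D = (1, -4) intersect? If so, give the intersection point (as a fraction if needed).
Yes; intersection at (0, -2) (t = 1 on AB, s = 2/3 on CD)

Parametrize AB as A + t(B − A) = (4 + -4 t, -3 + 1 t) and CD as C + s(D − C) = (-2 + 3 s, 2 + -6 s). Solve the linear system for (t, s). Determinant = -21 ≠ 0, so a unique intersection of the containing lines exists. Solution: t = 1, s = 2/3 — both in [0, 1], so the segments cross. Intersection point: (0, -2).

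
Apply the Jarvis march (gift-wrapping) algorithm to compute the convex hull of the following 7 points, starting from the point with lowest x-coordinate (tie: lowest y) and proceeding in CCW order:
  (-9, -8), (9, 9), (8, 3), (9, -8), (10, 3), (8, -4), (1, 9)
Hull (CCW) = [(-9, -8), (9, -8), (10, 3), (9, 9), (1, 9)]

Jarvis march: at each step, from the current hull vertex p, select the next vertex q as the point such that every other point lies strictly to the left of (or on) the directed line p → q. (Equivalently: for every other point r, the cross product (q − p) × (r − p) ≥ 0.)
Starting point (lowest x, tie lowest y): (-9, -8). Wrap until returning to start. Resulting hull: (-9, -8), (9, -8), (10, 3), (9, 9), (1, 9).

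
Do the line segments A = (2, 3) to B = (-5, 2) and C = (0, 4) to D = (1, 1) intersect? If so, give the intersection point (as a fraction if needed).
Yes; intersection at (9/22, 61/22) (t = 5/22 on AB, s = 9/22 on CD)

Parametrize AB as A + t(B − A) = (2 + -7 t, 3 + -1 t) and CD as C + s(D − C) = (0 + 1 s, 4 + -3 s). Solve the linear system for (t, s). Determinant = -22 ≠ 0, so a unique intersection of the containing lines exists. Solution: t = 5/22, s = 9/22 — both in [0, 1], so the segments cross. Intersection point: (9/22, 61/22).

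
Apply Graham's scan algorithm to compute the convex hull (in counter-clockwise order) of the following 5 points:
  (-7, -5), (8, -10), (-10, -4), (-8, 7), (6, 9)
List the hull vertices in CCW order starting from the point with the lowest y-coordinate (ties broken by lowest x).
Hull (CCW) = [(8, -10), (6, 9), (-8, 7), (-10, -4)]

Graham scan procedure:
  1. Find the pivot p₀ = point with lowest y (tie → lowest x): (8, -10).
  2. Sort the remaining points by polar angle around p₀.
  3. Walk through sorted points, maintaining a stack; pop the top while the last three entries make a non-left turn (cross product ≤ 0).
  4. Final stack is the convex hull in CCW order: (8, -10), (6, 9), (-8, 7), (-10, -4).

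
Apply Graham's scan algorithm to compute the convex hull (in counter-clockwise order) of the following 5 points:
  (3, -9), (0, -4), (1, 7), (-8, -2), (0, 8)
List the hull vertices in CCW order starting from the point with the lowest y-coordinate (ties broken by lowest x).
Hull (CCW) = [(3, -9), (1, 7), (0, 8), (-8, -2)]

Graham scan procedure:
  1. Find the pivot p₀ = point with lowest y (tie → lowest x): (3, -9).
  2. Sort the remaining points by polar angle around p₀.
  3. Walk through sorted points, maintaining a stack; pop the top while the last three entries make a non-left turn (cross product ≤ 0).
  4. Final stack is the convex hull in CCW order: (3, -9), (1, 7), (0, 8), (-8, -2).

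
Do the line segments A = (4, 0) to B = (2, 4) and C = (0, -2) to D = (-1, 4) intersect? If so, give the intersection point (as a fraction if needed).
No (intersection of containing lines falls outside at least one segment)

Parametrize and solve: t = 13/4, s = 5/2. At least one of these is outside [0, 1], so the segments do not intersect.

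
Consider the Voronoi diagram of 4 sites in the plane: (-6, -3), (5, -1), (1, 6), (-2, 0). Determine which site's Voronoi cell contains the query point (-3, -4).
Nearest site = (-6, -3)

The Voronoi cell of site s contains exactly those query points closer to s than to any other site. Compute squared distances from q = (-3, -4) to each site:
  (-6 − -3)² + (-3 − -4)² = 10
  (-2 − -3)² + (0 − -4)² = 17
  (5 − -3)² + (-1 − -4)² = 73
  (1 − -3)² + (6 − -4)² = 116
Minimum is attained by (-6, -3), so q lies in its Voronoi cell.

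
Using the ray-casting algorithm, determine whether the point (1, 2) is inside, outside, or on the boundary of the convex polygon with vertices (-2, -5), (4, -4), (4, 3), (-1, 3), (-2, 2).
The point (1, 2) lies strictly inside the polygon

Cast a horizontal ray to the right from the query point and count how many polygon edges it crosses (each edge strictly once or zero times, handled with the usual half-open convention). 
Parity of crossings → odd ⇒ inside.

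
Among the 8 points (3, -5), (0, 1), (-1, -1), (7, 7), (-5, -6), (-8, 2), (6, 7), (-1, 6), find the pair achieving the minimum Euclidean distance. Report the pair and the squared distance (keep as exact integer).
Pair = ((7, 7), (6, 7)); squared distance = 1

Compute all C(8, 2) = 28 pairwise squared distances (x_i − x_j)² + (y_i − y_j)². The minimum is 1, attained by the pair ((7, 7), (6, 7)).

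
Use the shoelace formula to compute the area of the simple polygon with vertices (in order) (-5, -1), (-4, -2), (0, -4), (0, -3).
Area = 7/2

Shoelace formula: Area = (1/2) |Σ_i (x_i · y_{i+1} − x_{i+1} · y_i)| (indices mod n). Compute each cross term:
  (-5)(-2) − (-4)(-1) = 6
  (-4)(-4) − (0)(-2) = 16
  (0)(-3) − (0)(-4) = 0
  (0)(-1) − (-5)(-3) = -15
Sum = 7, so (signed) Area = 7/2 = 7/2, |Area| = 7/2.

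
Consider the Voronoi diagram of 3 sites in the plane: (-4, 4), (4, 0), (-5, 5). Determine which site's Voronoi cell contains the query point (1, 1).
Nearest site = (4, 0)

The Voronoi cell of site s contains exactly those query points closer to s than to any other site. Compute squared distances from q = (1, 1) to each site:
  (4 − 1)² + (0 − 1)² = 10
  (-4 − 1)² + (4 − 1)² = 34
  (-5 − 1)² + (5 − 1)² = 52
Minimum is attained by (4, 0), so q lies in its Voronoi cell.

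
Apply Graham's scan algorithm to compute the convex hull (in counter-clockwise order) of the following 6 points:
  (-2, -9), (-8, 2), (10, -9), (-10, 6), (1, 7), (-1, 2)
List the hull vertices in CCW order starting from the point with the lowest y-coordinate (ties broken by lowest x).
Hull (CCW) = [(-2, -9), (10, -9), (1, 7), (-10, 6), (-8, 2)]

Graham scan procedure:
  1. Find the pivot p₀ = point with lowest y (tie → lowest x): (-2, -9).
  2. Sort the remaining points by polar angle around p₀.
  3. Walk through sorted points, maintaining a stack; pop the top while the last three entries make a non-left turn (cross product ≤ 0).
  4. Final stack is the convex hull in CCW order: (-2, -9), (10, -9), (1, 7), (-10, 6), (-8, 2).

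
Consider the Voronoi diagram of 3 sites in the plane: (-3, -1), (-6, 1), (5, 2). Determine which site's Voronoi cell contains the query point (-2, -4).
Nearest site = (-3, -1)

The Voronoi cell of site s contains exactly those query points closer to s than to any other site. Compute squared distances from q = (-2, -4) to each site:
  (-3 − -2)² + (-1 − -4)² = 10
  (-6 − -2)² + (1 − -4)² = 41
  (5 − -2)² + (2 − -4)² = 85
Minimum is attained by (-3, -1), so q lies in its Voronoi cell.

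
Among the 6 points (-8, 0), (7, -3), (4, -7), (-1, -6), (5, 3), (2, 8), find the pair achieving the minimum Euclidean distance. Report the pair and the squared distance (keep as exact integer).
Pair = ((7, -3), (4, -7)); squared distance = 25

Compute all C(6, 2) = 15 pairwise squared distances (x_i − x_j)² + (y_i − y_j)². The minimum is 25, attained by the pair ((7, -3), (4, -7)).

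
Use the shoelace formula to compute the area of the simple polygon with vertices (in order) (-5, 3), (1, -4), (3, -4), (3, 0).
Area = 23

Shoelace formula: Area = (1/2) |Σ_i (x_i · y_{i+1} − x_{i+1} · y_i)| (indices mod n). Compute each cross term:
  (-5)(-4) − (1)(3) = 17
  (1)(-4) − (3)(-4) = 8
  (3)(0) − (3)(-4) = 12
  (3)(3) − (-5)(0) = 9
Sum = 46, so (signed) Area = 46/2 = 23, |Area| = 23.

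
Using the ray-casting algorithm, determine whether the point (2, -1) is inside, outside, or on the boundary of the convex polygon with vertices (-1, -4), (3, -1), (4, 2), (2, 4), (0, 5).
The point (2, -1) lies strictly inside the polygon

Cast a horizontal ray to the right from the query point and count how many polygon edges it crosses (each edge strictly once or zero times, handled with the usual half-open convention). 
Parity of crossings → odd ⇒ inside.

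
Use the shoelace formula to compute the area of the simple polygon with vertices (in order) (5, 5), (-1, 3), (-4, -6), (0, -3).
Area = 65/2

Shoelace formula: Area = (1/2) |Σ_i (x_i · y_{i+1} − x_{i+1} · y_i)| (indices mod n). Compute each cross term:
  (5)(3) − (-1)(5) = 20
  (-1)(-6) − (-4)(3) = 18
  (-4)(-3) − (0)(-6) = 12
  (0)(5) − (5)(-3) = 15
Sum = 65, so (signed) Area = 65/2 = 65/2, |Area| = 65/2.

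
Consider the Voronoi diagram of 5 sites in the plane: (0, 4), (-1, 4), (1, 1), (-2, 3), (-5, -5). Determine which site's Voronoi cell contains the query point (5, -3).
Nearest site = (1, 1)

The Voronoi cell of site s contains exactly those query points closer to s than to any other site. Compute squared distances from q = (5, -3) to each site:
  (1 − 5)² + (1 − -3)² = 32
  (0 − 5)² + (4 − -3)² = 74
  (-2 − 5)² + (3 − -3)² = 85
  (-1 − 5)² + (4 − -3)² = 85
  (-5 − 5)² + (-5 − -3)² = 104
Minimum is attained by (1, 1), so q lies in its Voronoi cell.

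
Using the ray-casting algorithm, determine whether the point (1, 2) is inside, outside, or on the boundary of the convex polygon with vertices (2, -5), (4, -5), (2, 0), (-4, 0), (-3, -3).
The point (1, 2) lies strictly outside the polygon

Cast a horizontal ray to the right from the query point and count how many polygon edges it crosses (each edge strictly once or zero times, handled with the usual half-open convention). 
Parity of crossings → even ⇒ outside.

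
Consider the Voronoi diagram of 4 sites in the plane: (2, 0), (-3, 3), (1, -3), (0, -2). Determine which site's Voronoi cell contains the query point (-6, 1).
Nearest site = (-3, 3)

The Voronoi cell of site s contains exactly those query points closer to s than to any other site. Compute squared distances from q = (-6, 1) to each site:
  (-3 − -6)² + (3 − 1)² = 13
  (0 − -6)² + (-2 − 1)² = 45
  (1 − -6)² + (-3 − 1)² = 65
  (2 − -6)² + (0 − 1)² = 65
Minimum is attained by (-3, 3), so q lies in its Voronoi cell.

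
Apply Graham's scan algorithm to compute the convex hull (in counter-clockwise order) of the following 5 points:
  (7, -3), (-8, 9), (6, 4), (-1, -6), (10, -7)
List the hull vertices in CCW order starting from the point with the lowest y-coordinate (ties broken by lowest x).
Hull (CCW) = [(10, -7), (6, 4), (-8, 9), (-1, -6)]

Graham scan procedure:
  1. Find the pivot p₀ = point with lowest y (tie → lowest x): (10, -7).
  2. Sort the remaining points by polar angle around p₀.
  3. Walk through sorted points, maintaining a stack; pop the top while the last three entries make a non-left turn (cross product ≤ 0).
  4. Final stack is the convex hull in CCW order: (10, -7), (6, 4), (-8, 9), (-1, -6).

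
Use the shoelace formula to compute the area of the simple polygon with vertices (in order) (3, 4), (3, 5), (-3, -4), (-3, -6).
Area = 9

Shoelace formula: Area = (1/2) |Σ_i (x_i · y_{i+1} − x_{i+1} · y_i)| (indices mod n). Compute each cross term:
  (3)(5) − (3)(4) = 3
  (3)(-4) − (-3)(5) = 3
  (-3)(-6) − (-3)(-4) = 6
  (-3)(4) − (3)(-6) = 6
Sum = 18, so (signed) Area = 18/2 = 9, |Area| = 9.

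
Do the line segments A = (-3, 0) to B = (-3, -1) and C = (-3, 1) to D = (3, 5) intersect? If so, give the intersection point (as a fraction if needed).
No (intersection of containing lines falls outside at least one segment)

Parametrize and solve: t = -1, s = 0. At least one of these is outside [0, 1], so the segments do not intersect.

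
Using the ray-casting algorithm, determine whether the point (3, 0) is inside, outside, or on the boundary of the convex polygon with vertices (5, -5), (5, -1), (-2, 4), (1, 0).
The point (3, 0) lies strictly inside the polygon

Cast a horizontal ray to the right from the query point and count how many polygon edges it crosses (each edge strictly once or zero times, handled with the usual half-open convention). 
Parity of crossings → odd ⇒ inside.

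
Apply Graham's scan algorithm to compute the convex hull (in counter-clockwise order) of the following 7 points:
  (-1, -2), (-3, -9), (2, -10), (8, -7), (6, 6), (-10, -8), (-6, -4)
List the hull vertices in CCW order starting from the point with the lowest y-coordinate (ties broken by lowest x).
Hull (CCW) = [(2, -10), (8, -7), (6, 6), (-6, -4), (-10, -8)]

Graham scan procedure:
  1. Find the pivot p₀ = point with lowest y (tie → lowest x): (2, -10).
  2. Sort the remaining points by polar angle around p₀.
  3. Walk through sorted points, maintaining a stack; pop the top while the last three entries make a non-left turn (cross product ≤ 0).
  4. Final stack is the convex hull in CCW order: (2, -10), (8, -7), (6, 6), (-6, -4), (-10, -8).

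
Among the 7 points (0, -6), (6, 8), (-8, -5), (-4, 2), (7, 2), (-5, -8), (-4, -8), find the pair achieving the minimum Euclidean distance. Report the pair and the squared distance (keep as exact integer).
Pair = ((-5, -8), (-4, -8)); squared distance = 1

Compute all C(7, 2) = 21 pairwise squared distances (x_i − x_j)² + (y_i − y_j)². The minimum is 1, attained by the pair ((-5, -8), (-4, -8)).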